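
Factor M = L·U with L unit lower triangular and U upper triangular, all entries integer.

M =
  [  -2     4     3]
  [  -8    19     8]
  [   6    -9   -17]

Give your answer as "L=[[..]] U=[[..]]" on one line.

  R1 -= 4·R0 → [0,3,-4]
  R2 -= -3·R0 → [0,3,-8]
  R2 -= 1·R1 → [0,0,-4]

L=[[1,0,0],[4,1,0],[-3,1,1]] U=[[-2,4,3],[0,3,-4],[0,0,-4]]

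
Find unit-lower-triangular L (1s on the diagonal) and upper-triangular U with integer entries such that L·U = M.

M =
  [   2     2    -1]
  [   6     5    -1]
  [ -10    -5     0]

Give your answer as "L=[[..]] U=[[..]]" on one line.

L=[[1,0,0],[3,1,0],[-5,-5,1]] U=[[2,2,-1],[0,-1,2],[0,0,5]]

  R1 -= 3·R0 → [0,-1,2]
  R2 -= -5·R0 → [0,5,-5]
  R2 -= -5·R1 → [0,0,5]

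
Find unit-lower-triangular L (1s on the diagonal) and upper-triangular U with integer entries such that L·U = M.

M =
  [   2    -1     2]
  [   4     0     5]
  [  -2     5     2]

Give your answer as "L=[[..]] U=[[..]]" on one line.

  r1 -= 2·r0 → [0,2,1]
  r2 -= -1·r0 → [0,4,4]
  r2 -= 2·r1 → [0,0,2]

L=[[1,0,0],[2,1,0],[-1,2,1]] U=[[2,-1,2],[0,2,1],[0,0,2]]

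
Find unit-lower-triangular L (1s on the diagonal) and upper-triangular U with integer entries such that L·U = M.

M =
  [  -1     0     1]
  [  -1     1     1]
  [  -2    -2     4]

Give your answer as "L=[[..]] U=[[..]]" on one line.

  r1 -= 1·r0 → [0,1,0]
  r2 -= 2·r0 → [0,-2,2]
  r2 -= -2·r1 → [0,0,2]

L=[[1,0,0],[1,1,0],[2,-2,1]] U=[[-1,0,1],[0,1,0],[0,0,2]]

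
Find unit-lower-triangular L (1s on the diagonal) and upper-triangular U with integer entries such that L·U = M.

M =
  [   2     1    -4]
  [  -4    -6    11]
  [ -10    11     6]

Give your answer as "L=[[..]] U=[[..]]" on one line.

L=[[1,0,0],[-2,1,0],[-5,-4,1]] U=[[2,1,-4],[0,-4,3],[0,0,-2]]

  row1 -= -2·row0 → [0,-4,3]
  row2 -= -5·row0 → [0,16,-14]
  row2 -= -4·row1 → [0,0,-2]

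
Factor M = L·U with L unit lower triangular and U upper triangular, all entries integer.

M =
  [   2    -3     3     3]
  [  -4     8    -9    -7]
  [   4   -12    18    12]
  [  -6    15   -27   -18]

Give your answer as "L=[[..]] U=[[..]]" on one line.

L=[[1,0,0,0],[-2,1,0,0],[2,-3,1,0],[-3,3,-3,1]] U=[[2,-3,3,3],[0,2,-3,-1],[0,0,3,3],[0,0,0,3]]

  R1 -= -2·R0 → [0,2,-3,-1]
  R2 -= 2·R0 → [0,-6,12,6]
  R3 -= -3·R0 → [0,6,-18,-9]
  R2 -= -3·R1 → [0,0,3,3]
  R3 -= 3·R1 → [0,0,-9,-6]
  R3 -= -3·R2 → [0,0,0,3]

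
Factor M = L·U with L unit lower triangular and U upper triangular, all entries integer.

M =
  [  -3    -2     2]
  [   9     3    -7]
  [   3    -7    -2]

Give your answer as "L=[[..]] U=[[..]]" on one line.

L=[[1,0,0],[-3,1,0],[-1,3,1]] U=[[-3,-2,2],[0,-3,-1],[0,0,3]]

  r1 -= -3·r0 → [0,-3,-1]
  r2 -= -1·r0 → [0,-9,0]
  r2 -= 3·r1 → [0,0,3]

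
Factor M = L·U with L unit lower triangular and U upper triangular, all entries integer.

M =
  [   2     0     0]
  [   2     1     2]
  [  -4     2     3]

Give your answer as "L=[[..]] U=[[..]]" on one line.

L=[[1,0,0],[1,1,0],[-2,2,1]] U=[[2,0,0],[0,1,2],[0,0,-1]]

  R1 -= 1·R0 → [0,1,2]
  R2 -= -2·R0 → [0,2,3]
  R2 -= 2·R1 → [0,0,-1]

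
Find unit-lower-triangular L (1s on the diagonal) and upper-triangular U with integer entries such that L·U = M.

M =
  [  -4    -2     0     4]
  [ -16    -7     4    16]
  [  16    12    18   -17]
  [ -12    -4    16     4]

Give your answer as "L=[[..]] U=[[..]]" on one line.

  R1 -= 4·R0 → [0,1,4,0]
  R2 -= -4·R0 → [0,4,18,-1]
  R3 -= 3·R0 → [0,2,16,-8]
  R2 -= 4·R1 → [0,0,2,-1]
  R3 -= 2·R1 → [0,0,8,-8]
  R3 -= 4·R2 → [0,0,0,-4]

L=[[1,0,0,0],[4,1,0,0],[-4,4,1,0],[3,2,4,1]] U=[[-4,-2,0,4],[0,1,4,0],[0,0,2,-1],[0,0,0,-4]]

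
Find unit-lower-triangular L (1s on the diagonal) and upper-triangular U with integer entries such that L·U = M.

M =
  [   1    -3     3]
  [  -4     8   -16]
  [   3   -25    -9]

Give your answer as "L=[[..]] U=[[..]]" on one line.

  R1 -= -4·R0 → [0,-4,-4]
  R2 -= 3·R0 → [0,-16,-18]
  R2 -= 4·R1 → [0,0,-2]

L=[[1,0,0],[-4,1,0],[3,4,1]] U=[[1,-3,3],[0,-4,-4],[0,0,-2]]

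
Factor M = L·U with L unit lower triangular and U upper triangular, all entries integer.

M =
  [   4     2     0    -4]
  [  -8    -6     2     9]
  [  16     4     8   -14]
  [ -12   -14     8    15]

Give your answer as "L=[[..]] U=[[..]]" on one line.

L=[[1,0,0,0],[-2,1,0,0],[4,2,1,0],[-3,4,0,1]] U=[[4,2,0,-4],[0,-2,2,1],[0,0,4,0],[0,0,0,-1]]

  row1 -= -2·row0 → [0,-2,2,1]
  row2 -= 4·row0 → [0,-4,8,2]
  row3 -= -3·row0 → [0,-8,8,3]
  row2 -= 2·row1 → [0,0,4,0]
  row3 -= 4·row1 → [0,0,0,-1]
  row3 -= 0·row2 → [0,0,0,-1]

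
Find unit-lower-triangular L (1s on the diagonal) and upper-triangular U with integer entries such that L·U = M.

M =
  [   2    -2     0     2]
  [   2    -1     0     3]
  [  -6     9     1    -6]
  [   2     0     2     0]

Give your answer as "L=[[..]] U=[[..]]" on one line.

L=[[1,0,0,0],[1,1,0,0],[-3,3,1,0],[1,2,2,1]] U=[[2,-2,0,2],[0,1,0,1],[0,0,1,-3],[0,0,0,2]]

  R1 -= 1·R0 → [0,1,0,1]
  R2 -= -3·R0 → [0,3,1,0]
  R3 -= 1·R0 → [0,2,2,-2]
  R2 -= 3·R1 → [0,0,1,-3]
  R3 -= 2·R1 → [0,0,2,-4]
  R3 -= 2·R2 → [0,0,0,2]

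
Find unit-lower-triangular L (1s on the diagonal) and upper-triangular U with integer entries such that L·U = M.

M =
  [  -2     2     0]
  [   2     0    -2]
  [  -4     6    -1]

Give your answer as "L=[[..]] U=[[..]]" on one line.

L=[[1,0,0],[-1,1,0],[2,1,1]] U=[[-2,2,0],[0,2,-2],[0,0,1]]

  row1 -= -1·row0 → [0,2,-2]
  row2 -= 2·row0 → [0,2,-1]
  row2 -= 1·row1 → [0,0,1]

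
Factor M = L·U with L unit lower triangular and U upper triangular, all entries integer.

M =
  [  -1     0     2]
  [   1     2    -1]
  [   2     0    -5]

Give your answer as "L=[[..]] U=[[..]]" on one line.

L=[[1,0,0],[-1,1,0],[-2,0,1]] U=[[-1,0,2],[0,2,1],[0,0,-1]]

  row1 -= -1·row0 → [0,2,1]
  row2 -= -2·row0 → [0,0,-1]
  row2 -= 0·row1 → [0,0,-1]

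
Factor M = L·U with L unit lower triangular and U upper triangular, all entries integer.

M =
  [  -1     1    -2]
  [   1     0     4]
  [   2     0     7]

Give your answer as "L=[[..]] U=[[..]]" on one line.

  R1 -= -1·R0 → [0,1,2]
  R2 -= -2·R0 → [0,2,3]
  R2 -= 2·R1 → [0,0,-1]

L=[[1,0,0],[-1,1,0],[-2,2,1]] U=[[-1,1,-2],[0,1,2],[0,0,-1]]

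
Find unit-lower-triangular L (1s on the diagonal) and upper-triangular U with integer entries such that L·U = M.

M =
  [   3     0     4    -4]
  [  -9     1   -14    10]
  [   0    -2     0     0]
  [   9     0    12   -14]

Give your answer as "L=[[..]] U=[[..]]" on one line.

  r1 -= -3·r0 → [0,1,-2,-2]
  r2 -= 0·r0 → [0,-2,0,0]
  r3 -= 3·r0 → [0,0,0,-2]
  r2 -= -2·r1 → [0,0,-4,-4]
  r3 -= 0·r1 → [0,0,0,-2]
  r3 -= 0·r2 → [0,0,0,-2]

L=[[1,0,0,0],[-3,1,0,0],[0,-2,1,0],[3,0,0,1]] U=[[3,0,4,-4],[0,1,-2,-2],[0,0,-4,-4],[0,0,0,-2]]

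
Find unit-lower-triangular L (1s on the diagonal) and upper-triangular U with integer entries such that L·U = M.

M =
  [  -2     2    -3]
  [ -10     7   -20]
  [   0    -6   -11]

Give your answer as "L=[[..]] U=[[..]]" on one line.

L=[[1,0,0],[5,1,0],[0,2,1]] U=[[-2,2,-3],[0,-3,-5],[0,0,-1]]

  r1 -= 5·r0 → [0,-3,-5]
  r2 -= 0·r0 → [0,-6,-11]
  r2 -= 2·r1 → [0,0,-1]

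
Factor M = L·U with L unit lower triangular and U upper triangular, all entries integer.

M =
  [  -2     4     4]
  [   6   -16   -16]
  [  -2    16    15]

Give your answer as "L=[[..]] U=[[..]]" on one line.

  R1 -= -3·R0 → [0,-4,-4]
  R2 -= 1·R0 → [0,12,11]
  R2 -= -3·R1 → [0,0,-1]

L=[[1,0,0],[-3,1,0],[1,-3,1]] U=[[-2,4,4],[0,-4,-4],[0,0,-1]]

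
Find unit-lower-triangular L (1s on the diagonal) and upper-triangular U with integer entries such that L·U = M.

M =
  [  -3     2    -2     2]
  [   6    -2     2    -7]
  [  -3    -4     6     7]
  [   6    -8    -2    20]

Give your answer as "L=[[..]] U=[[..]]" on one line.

  R1 -= -2·R0 → [0,2,-2,-3]
  R2 -= 1·R0 → [0,-6,8,5]
  R3 -= -2·R0 → [0,-4,-6,24]
  R2 -= -3·R1 → [0,0,2,-4]
  R3 -= -2·R1 → [0,0,-10,18]
  R3 -= -5·R2 → [0,0,0,-2]

L=[[1,0,0,0],[-2,1,0,0],[1,-3,1,0],[-2,-2,-5,1]] U=[[-3,2,-2,2],[0,2,-2,-3],[0,0,2,-4],[0,0,0,-2]]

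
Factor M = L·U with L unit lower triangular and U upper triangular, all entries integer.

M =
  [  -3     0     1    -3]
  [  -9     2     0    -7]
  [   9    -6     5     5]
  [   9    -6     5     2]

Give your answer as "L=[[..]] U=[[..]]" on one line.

L=[[1,0,0,0],[3,1,0,0],[-3,-3,1,0],[-3,-3,1,1]] U=[[-3,0,1,-3],[0,2,-3,2],[0,0,-1,2],[0,0,0,-3]]

  row1 -= 3·row0 → [0,2,-3,2]
  row2 -= -3·row0 → [0,-6,8,-4]
  row3 -= -3·row0 → [0,-6,8,-7]
  row2 -= -3·row1 → [0,0,-1,2]
  row3 -= -3·row1 → [0,0,-1,-1]
  row3 -= 1·row2 → [0,0,0,-3]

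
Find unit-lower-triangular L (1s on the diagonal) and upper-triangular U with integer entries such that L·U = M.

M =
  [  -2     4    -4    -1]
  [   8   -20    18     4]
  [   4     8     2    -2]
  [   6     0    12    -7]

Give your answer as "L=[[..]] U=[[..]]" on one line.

L=[[1,0,0,0],[-4,1,0,0],[-2,-4,1,0],[-3,-3,3,1]] U=[[-2,4,-4,-1],[0,-4,2,0],[0,0,2,-4],[0,0,0,2]]

  R1 -= -4·R0 → [0,-4,2,0]
  R2 -= -2·R0 → [0,16,-6,-4]
  R3 -= -3·R0 → [0,12,0,-10]
  R2 -= -4·R1 → [0,0,2,-4]
  R3 -= -3·R1 → [0,0,6,-10]
  R3 -= 3·R2 → [0,0,0,2]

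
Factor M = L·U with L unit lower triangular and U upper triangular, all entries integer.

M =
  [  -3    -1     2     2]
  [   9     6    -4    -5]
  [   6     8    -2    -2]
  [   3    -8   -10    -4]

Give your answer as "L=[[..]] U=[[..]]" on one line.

  R1 -= -3·R0 → [0,3,2,1]
  R2 -= -2·R0 → [0,6,2,2]
  R3 -= -1·R0 → [0,-9,-8,-2]
  R2 -= 2·R1 → [0,0,-2,0]
  R3 -= -3·R1 → [0,0,-2,1]
  R3 -= 1·R2 → [0,0,0,1]

L=[[1,0,0,0],[-3,1,0,0],[-2,2,1,0],[-1,-3,1,1]] U=[[-3,-1,2,2],[0,3,2,1],[0,0,-2,0],[0,0,0,1]]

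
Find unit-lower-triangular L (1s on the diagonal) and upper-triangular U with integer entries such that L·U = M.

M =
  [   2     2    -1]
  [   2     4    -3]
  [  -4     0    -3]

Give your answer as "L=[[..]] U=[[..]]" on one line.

L=[[1,0,0],[1,1,0],[-2,2,1]] U=[[2,2,-1],[0,2,-2],[0,0,-1]]

  row1 -= 1·row0 → [0,2,-2]
  row2 -= -2·row0 → [0,4,-5]
  row2 -= 2·row1 → [0,0,-1]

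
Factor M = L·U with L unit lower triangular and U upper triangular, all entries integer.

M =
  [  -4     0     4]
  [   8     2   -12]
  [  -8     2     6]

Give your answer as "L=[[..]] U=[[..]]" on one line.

  row1 -= -2·row0 → [0,2,-4]
  row2 -= 2·row0 → [0,2,-2]
  row2 -= 1·row1 → [0,0,2]

L=[[1,0,0],[-2,1,0],[2,1,1]] U=[[-4,0,4],[0,2,-4],[0,0,2]]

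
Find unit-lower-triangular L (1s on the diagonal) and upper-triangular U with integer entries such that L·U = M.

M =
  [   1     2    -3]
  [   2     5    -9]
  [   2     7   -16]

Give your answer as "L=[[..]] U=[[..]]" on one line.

  row1 -= 2·row0 → [0,1,-3]
  row2 -= 2·row0 → [0,3,-10]
  row2 -= 3·row1 → [0,0,-1]

L=[[1,0,0],[2,1,0],[2,3,1]] U=[[1,2,-3],[0,1,-3],[0,0,-1]]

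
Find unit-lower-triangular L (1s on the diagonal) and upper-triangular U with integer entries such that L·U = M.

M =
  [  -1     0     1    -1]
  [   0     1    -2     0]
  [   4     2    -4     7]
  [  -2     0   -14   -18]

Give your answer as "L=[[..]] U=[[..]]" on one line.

  row1 -= 0·row0 → [0,1,-2,0]
  row2 -= -4·row0 → [0,2,0,3]
  row3 -= 2·row0 → [0,0,-16,-16]
  row2 -= 2·row1 → [0,0,4,3]
  row3 -= 0·row1 → [0,0,-16,-16]
  row3 -= -4·row2 → [0,0,0,-4]

L=[[1,0,0,0],[0,1,0,0],[-4,2,1,0],[2,0,-4,1]] U=[[-1,0,1,-1],[0,1,-2,0],[0,0,4,3],[0,0,0,-4]]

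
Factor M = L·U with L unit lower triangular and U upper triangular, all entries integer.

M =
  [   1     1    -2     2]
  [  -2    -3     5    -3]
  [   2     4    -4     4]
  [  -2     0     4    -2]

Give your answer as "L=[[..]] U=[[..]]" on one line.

L=[[1,0,0,0],[-2,1,0,0],[2,-2,1,0],[-2,-2,1,1]] U=[[1,1,-2,2],[0,-1,1,1],[0,0,2,2],[0,0,0,2]]

  row1 -= -2·row0 → [0,-1,1,1]
  row2 -= 2·row0 → [0,2,0,0]
  row3 -= -2·row0 → [0,2,0,2]
  row2 -= -2·row1 → [0,0,2,2]
  row3 -= -2·row1 → [0,0,2,4]
  row3 -= 1·row2 → [0,0,0,2]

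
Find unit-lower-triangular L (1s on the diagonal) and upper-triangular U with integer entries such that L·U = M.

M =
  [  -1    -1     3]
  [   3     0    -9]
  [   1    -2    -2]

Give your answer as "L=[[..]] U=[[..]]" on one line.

  r1 -= -3·r0 → [0,-3,0]
  r2 -= -1·r0 → [0,-3,1]
  r2 -= 1·r1 → [0,0,1]

L=[[1,0,0],[-3,1,0],[-1,1,1]] U=[[-1,-1,3],[0,-3,0],[0,0,1]]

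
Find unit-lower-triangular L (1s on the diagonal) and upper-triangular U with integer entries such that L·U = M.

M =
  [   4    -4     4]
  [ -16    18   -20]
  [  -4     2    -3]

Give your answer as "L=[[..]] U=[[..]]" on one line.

L=[[1,0,0],[-4,1,0],[-1,-1,1]] U=[[4,-4,4],[0,2,-4],[0,0,-3]]

  R1 -= -4·R0 → [0,2,-4]
  R2 -= -1·R0 → [0,-2,1]
  R2 -= -1·R1 → [0,0,-3]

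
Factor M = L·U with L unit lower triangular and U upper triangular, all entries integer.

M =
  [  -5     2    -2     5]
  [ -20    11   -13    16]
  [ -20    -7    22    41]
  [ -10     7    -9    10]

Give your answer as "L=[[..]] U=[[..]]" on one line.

L=[[1,0,0,0],[4,1,0,0],[4,-5,1,0],[2,1,0,1]] U=[[-5,2,-2,5],[0,3,-5,-4],[0,0,5,1],[0,0,0,4]]

  R1 -= 4·R0 → [0,3,-5,-4]
  R2 -= 4·R0 → [0,-15,30,21]
  R3 -= 2·R0 → [0,3,-5,0]
  R2 -= -5·R1 → [0,0,5,1]
  R3 -= 1·R1 → [0,0,0,4]
  R3 -= 0·R2 → [0,0,0,4]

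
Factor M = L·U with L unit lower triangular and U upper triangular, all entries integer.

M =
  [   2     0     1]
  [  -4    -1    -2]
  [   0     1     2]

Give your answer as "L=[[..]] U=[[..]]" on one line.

L=[[1,0,0],[-2,1,0],[0,-1,1]] U=[[2,0,1],[0,-1,0],[0,0,2]]

  r1 -= -2·r0 → [0,-1,0]
  r2 -= 0·r0 → [0,1,2]
  r2 -= -1·r1 → [0,0,2]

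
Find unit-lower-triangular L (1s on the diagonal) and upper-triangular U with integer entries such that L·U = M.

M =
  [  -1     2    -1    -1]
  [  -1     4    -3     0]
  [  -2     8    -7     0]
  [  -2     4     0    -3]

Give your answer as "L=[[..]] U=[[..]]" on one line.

  row1 -= 1·row0 → [0,2,-2,1]
  row2 -= 2·row0 → [0,4,-5,2]
  row3 -= 2·row0 → [0,0,2,-1]
  row2 -= 2·row1 → [0,0,-1,0]
  row3 -= 0·row1 → [0,0,2,-1]
  row3 -= -2·row2 → [0,0,0,-1]

L=[[1,0,0,0],[1,1,0,0],[2,2,1,0],[2,0,-2,1]] U=[[-1,2,-1,-1],[0,2,-2,1],[0,0,-1,0],[0,0,0,-1]]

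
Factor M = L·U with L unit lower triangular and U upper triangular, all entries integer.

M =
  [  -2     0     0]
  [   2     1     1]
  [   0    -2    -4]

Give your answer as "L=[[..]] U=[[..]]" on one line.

  row1 -= -1·row0 → [0,1,1]
  row2 -= 0·row0 → [0,-2,-4]
  row2 -= -2·row1 → [0,0,-2]

L=[[1,0,0],[-1,1,0],[0,-2,1]] U=[[-2,0,0],[0,1,1],[0,0,-2]]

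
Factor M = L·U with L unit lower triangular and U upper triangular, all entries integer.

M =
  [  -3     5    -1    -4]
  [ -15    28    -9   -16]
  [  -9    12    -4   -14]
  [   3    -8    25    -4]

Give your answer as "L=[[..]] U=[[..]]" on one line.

  row1 -= 5·row0 → [0,3,-4,4]
  row2 -= 3·row0 → [0,-3,-1,-2]
  row3 -= -1·row0 → [0,-3,24,-8]
  row2 -= -1·row1 → [0,0,-5,2]
  row3 -= -1·row1 → [0,0,20,-4]
  row3 -= -4·row2 → [0,0,0,4]

L=[[1,0,0,0],[5,1,0,0],[3,-1,1,0],[-1,-1,-4,1]] U=[[-3,5,-1,-4],[0,3,-4,4],[0,0,-5,2],[0,0,0,4]]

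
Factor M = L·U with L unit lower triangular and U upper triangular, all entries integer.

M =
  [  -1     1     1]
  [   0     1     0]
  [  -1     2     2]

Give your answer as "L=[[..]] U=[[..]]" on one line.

  r1 -= 0·r0 → [0,1,0]
  r2 -= 1·r0 → [0,1,1]
  r2 -= 1·r1 → [0,0,1]

L=[[1,0,0],[0,1,0],[1,1,1]] U=[[-1,1,1],[0,1,0],[0,0,1]]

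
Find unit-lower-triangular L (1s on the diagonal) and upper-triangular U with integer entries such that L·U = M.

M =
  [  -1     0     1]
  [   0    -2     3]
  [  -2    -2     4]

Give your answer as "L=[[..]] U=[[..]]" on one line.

  R1 -= 0·R0 → [0,-2,3]
  R2 -= 2·R0 → [0,-2,2]
  R2 -= 1·R1 → [0,0,-1]

L=[[1,0,0],[0,1,0],[2,1,1]] U=[[-1,0,1],[0,-2,3],[0,0,-1]]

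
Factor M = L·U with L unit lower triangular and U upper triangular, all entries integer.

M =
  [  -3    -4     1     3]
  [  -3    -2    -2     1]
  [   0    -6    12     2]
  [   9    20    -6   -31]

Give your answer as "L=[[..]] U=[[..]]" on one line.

  R1 -= 1·R0 → [0,2,-3,-2]
  R2 -= 0·R0 → [0,-6,12,2]
  R3 -= -3·R0 → [0,8,-3,-22]
  R2 -= -3·R1 → [0,0,3,-4]
  R3 -= 4·R1 → [0,0,9,-14]
  R3 -= 3·R2 → [0,0,0,-2]

L=[[1,0,0,0],[1,1,0,0],[0,-3,1,0],[-3,4,3,1]] U=[[-3,-4,1,3],[0,2,-3,-2],[0,0,3,-4],[0,0,0,-2]]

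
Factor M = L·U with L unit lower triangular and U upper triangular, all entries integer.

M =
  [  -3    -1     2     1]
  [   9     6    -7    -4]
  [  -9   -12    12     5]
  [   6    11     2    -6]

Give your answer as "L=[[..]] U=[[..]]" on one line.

L=[[1,0,0,0],[-3,1,0,0],[3,-3,1,0],[-2,3,3,1]] U=[[-3,-1,2,1],[0,3,-1,-1],[0,0,3,-1],[0,0,0,2]]

  r1 -= -3·r0 → [0,3,-1,-1]
  r2 -= 3·r0 → [0,-9,6,2]
  r3 -= -2·r0 → [0,9,6,-4]
  r2 -= -3·r1 → [0,0,3,-1]
  r3 -= 3·r1 → [0,0,9,-1]
  r3 -= 3·r2 → [0,0,0,2]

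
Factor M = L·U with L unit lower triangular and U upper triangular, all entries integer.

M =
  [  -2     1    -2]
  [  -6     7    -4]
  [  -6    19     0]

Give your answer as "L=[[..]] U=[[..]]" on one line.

  row1 -= 3·row0 → [0,4,2]
  row2 -= 3·row0 → [0,16,6]
  row2 -= 4·row1 → [0,0,-2]

L=[[1,0,0],[3,1,0],[3,4,1]] U=[[-2,1,-2],[0,4,2],[0,0,-2]]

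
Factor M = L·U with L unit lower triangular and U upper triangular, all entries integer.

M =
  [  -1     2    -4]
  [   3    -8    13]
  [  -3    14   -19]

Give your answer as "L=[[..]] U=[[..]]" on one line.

L=[[1,0,0],[-3,1,0],[3,-4,1]] U=[[-1,2,-4],[0,-2,1],[0,0,-3]]

  R1 -= -3·R0 → [0,-2,1]
  R2 -= 3·R0 → [0,8,-7]
  R2 -= -4·R1 → [0,0,-3]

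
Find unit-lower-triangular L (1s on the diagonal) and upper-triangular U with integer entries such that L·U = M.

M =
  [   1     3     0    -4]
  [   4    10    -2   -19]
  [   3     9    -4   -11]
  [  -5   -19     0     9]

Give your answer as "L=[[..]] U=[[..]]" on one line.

  r1 -= 4·r0 → [0,-2,-2,-3]
  r2 -= 3·r0 → [0,0,-4,1]
  r3 -= -5·r0 → [0,-4,0,-11]
  r2 -= 0·r1 → [0,0,-4,1]
  r3 -= 2·r1 → [0,0,4,-5]
  r3 -= -1·r2 → [0,0,0,-4]

L=[[1,0,0,0],[4,1,0,0],[3,0,1,0],[-5,2,-1,1]] U=[[1,3,0,-4],[0,-2,-2,-3],[0,0,-4,1],[0,0,0,-4]]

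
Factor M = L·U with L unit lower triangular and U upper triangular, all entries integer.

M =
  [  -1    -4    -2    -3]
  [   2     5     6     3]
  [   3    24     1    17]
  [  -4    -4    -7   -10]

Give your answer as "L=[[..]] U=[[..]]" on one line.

  row1 -= -2·row0 → [0,-3,2,-3]
  row2 -= -3·row0 → [0,12,-5,8]
  row3 -= 4·row0 → [0,12,1,2]
  row2 -= -4·row1 → [0,0,3,-4]
  row3 -= -4·row1 → [0,0,9,-10]
  row3 -= 3·row2 → [0,0,0,2]

L=[[1,0,0,0],[-2,1,0,0],[-3,-4,1,0],[4,-4,3,1]] U=[[-1,-4,-2,-3],[0,-3,2,-3],[0,0,3,-4],[0,0,0,2]]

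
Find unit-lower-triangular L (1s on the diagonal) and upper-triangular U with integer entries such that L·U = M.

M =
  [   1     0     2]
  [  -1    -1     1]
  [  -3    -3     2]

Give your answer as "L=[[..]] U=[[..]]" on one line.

L=[[1,0,0],[-1,1,0],[-3,3,1]] U=[[1,0,2],[0,-1,3],[0,0,-1]]

  R1 -= -1·R0 → [0,-1,3]
  R2 -= -3·R0 → [0,-3,8]
  R2 -= 3·R1 → [0,0,-1]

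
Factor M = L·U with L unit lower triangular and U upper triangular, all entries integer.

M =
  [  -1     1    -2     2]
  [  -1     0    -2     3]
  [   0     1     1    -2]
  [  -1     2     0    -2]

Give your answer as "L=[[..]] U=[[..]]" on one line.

  r1 -= 1·r0 → [0,-1,0,1]
  r2 -= 0·r0 → [0,1,1,-2]
  r3 -= 1·r0 → [0,1,2,-4]
  r2 -= -1·r1 → [0,0,1,-1]
  r3 -= -1·r1 → [0,0,2,-3]
  r3 -= 2·r2 → [0,0,0,-1]

L=[[1,0,0,0],[1,1,0,0],[0,-1,1,0],[1,-1,2,1]] U=[[-1,1,-2,2],[0,-1,0,1],[0,0,1,-1],[0,0,0,-1]]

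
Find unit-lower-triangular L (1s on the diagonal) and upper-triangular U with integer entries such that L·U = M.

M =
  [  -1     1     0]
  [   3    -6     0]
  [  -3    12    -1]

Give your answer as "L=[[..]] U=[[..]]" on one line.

  R1 -= -3·R0 → [0,-3,0]
  R2 -= 3·R0 → [0,9,-1]
  R2 -= -3·R1 → [0,0,-1]

L=[[1,0,0],[-3,1,0],[3,-3,1]] U=[[-1,1,0],[0,-3,0],[0,0,-1]]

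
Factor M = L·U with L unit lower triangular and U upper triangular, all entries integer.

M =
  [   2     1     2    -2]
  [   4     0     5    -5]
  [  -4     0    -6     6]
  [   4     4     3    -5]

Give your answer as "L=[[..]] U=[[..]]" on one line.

L=[[1,0,0,0],[2,1,0,0],[-2,-1,1,0],[2,-1,0,1]] U=[[2,1,2,-2],[0,-2,1,-1],[0,0,-1,1],[0,0,0,-2]]

  row1 -= 2·row0 → [0,-2,1,-1]
  row2 -= -2·row0 → [0,2,-2,2]
  row3 -= 2·row0 → [0,2,-1,-1]
  row2 -= -1·row1 → [0,0,-1,1]
  row3 -= -1·row1 → [0,0,0,-2]
  row3 -= 0·row2 → [0,0,0,-2]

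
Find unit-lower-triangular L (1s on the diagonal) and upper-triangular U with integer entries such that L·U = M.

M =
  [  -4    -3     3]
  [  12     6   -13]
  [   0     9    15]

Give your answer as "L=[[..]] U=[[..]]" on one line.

L=[[1,0,0],[-3,1,0],[0,-3,1]] U=[[-4,-3,3],[0,-3,-4],[0,0,3]]

  row1 -= -3·row0 → [0,-3,-4]
  row2 -= 0·row0 → [0,9,15]
  row2 -= -3·row1 → [0,0,3]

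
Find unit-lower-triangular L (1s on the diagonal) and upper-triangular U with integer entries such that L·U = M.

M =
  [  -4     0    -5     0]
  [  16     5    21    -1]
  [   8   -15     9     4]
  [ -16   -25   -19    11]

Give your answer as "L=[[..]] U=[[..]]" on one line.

  row1 -= -4·row0 → [0,5,1,-1]
  row2 -= -2·row0 → [0,-15,-1,4]
  row3 -= 4·row0 → [0,-25,1,11]
  row2 -= -3·row1 → [0,0,2,1]
  row3 -= -5·row1 → [0,0,6,6]
  row3 -= 3·row2 → [0,0,0,3]

L=[[1,0,0,0],[-4,1,0,0],[-2,-3,1,0],[4,-5,3,1]] U=[[-4,0,-5,0],[0,5,1,-1],[0,0,2,1],[0,0,0,3]]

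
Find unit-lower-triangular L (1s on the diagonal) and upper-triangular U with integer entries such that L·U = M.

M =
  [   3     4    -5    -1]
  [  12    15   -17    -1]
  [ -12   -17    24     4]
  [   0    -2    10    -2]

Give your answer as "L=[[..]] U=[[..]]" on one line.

  R1 -= 4·R0 → [0,-1,3,3]
  R2 -= -4·R0 → [0,-1,4,0]
  R3 -= 0·R0 → [0,-2,10,-2]
  R2 -= 1·R1 → [0,0,1,-3]
  R3 -= 2·R1 → [0,0,4,-8]
  R3 -= 4·R2 → [0,0,0,4]

L=[[1,0,0,0],[4,1,0,0],[-4,1,1,0],[0,2,4,1]] U=[[3,4,-5,-1],[0,-1,3,3],[0,0,1,-3],[0,0,0,4]]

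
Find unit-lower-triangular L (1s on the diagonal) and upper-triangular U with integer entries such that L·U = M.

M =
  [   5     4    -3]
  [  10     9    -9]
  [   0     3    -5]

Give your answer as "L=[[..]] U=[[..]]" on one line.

L=[[1,0,0],[2,1,0],[0,3,1]] U=[[5,4,-3],[0,1,-3],[0,0,4]]

  r1 -= 2·r0 → [0,1,-3]
  r2 -= 0·r0 → [0,3,-5]
  r2 -= 3·r1 → [0,0,4]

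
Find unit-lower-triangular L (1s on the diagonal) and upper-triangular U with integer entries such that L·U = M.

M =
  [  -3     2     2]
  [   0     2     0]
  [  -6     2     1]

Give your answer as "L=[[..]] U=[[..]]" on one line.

L=[[1,0,0],[0,1,0],[2,-1,1]] U=[[-3,2,2],[0,2,0],[0,0,-3]]

  r1 -= 0·r0 → [0,2,0]
  r2 -= 2·r0 → [0,-2,-3]
  r2 -= -1·r1 → [0,0,-3]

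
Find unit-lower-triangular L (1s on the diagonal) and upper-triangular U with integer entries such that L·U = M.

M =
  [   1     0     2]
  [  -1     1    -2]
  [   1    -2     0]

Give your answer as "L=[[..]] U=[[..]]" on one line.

L=[[1,0,0],[-1,1,0],[1,-2,1]] U=[[1,0,2],[0,1,0],[0,0,-2]]

  R1 -= -1·R0 → [0,1,0]
  R2 -= 1·R0 → [0,-2,-2]
  R2 -= -2·R1 → [0,0,-2]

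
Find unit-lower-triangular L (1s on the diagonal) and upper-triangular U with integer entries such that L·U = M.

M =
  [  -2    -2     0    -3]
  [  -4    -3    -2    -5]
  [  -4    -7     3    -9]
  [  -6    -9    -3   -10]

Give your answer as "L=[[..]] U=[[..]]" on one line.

  row1 -= 2·row0 → [0,1,-2,1]
  row2 -= 2·row0 → [0,-3,3,-3]
  row3 -= 3·row0 → [0,-3,-3,-1]
  row2 -= -3·row1 → [0,0,-3,0]
  row3 -= -3·row1 → [0,0,-9,2]
  row3 -= 3·row2 → [0,0,0,2]

L=[[1,0,0,0],[2,1,0,0],[2,-3,1,0],[3,-3,3,1]] U=[[-2,-2,0,-3],[0,1,-2,1],[0,0,-3,0],[0,0,0,2]]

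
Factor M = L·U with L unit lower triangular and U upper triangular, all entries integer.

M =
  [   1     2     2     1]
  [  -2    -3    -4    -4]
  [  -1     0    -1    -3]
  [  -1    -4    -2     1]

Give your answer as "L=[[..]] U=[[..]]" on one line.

  row1 -= -2·row0 → [0,1,0,-2]
  row2 -= -1·row0 → [0,2,1,-2]
  row3 -= -1·row0 → [0,-2,0,2]
  row2 -= 2·row1 → [0,0,1,2]
  row3 -= -2·row1 → [0,0,0,-2]
  row3 -= 0·row2 → [0,0,0,-2]

L=[[1,0,0,0],[-2,1,0,0],[-1,2,1,0],[-1,-2,0,1]] U=[[1,2,2,1],[0,1,0,-2],[0,0,1,2],[0,0,0,-2]]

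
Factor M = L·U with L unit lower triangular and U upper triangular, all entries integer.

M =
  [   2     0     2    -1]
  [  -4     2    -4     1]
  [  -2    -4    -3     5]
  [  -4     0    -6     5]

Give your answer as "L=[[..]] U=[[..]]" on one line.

L=[[1,0,0,0],[-2,1,0,0],[-1,-2,1,0],[-2,0,2,1]] U=[[2,0,2,-1],[0,2,0,-1],[0,0,-1,2],[0,0,0,-1]]

  row1 -= -2·row0 → [0,2,0,-1]
  row2 -= -1·row0 → [0,-4,-1,4]
  row3 -= -2·row0 → [0,0,-2,3]
  row2 -= -2·row1 → [0,0,-1,2]
  row3 -= 0·row1 → [0,0,-2,3]
  row3 -= 2·row2 → [0,0,0,-1]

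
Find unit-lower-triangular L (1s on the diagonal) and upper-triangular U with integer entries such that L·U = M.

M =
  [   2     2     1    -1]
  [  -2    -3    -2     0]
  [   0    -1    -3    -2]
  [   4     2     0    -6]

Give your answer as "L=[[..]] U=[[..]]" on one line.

  r1 -= -1·r0 → [0,-1,-1,-1]
  r2 -= 0·r0 → [0,-1,-3,-2]
  r3 -= 2·r0 → [0,-2,-2,-4]
  r2 -= 1·r1 → [0,0,-2,-1]
  r3 -= 2·r1 → [0,0,0,-2]
  r3 -= 0·r2 → [0,0,0,-2]

L=[[1,0,0,0],[-1,1,0,0],[0,1,1,0],[2,2,0,1]] U=[[2,2,1,-1],[0,-1,-1,-1],[0,0,-2,-1],[0,0,0,-2]]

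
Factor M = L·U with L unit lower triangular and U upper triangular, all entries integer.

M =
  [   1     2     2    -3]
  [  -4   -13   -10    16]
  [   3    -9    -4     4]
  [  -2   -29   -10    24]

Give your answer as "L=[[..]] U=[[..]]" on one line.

  R1 -= -4·R0 → [0,-5,-2,4]
  R2 -= 3·R0 → [0,-15,-10,13]
  R3 -= -2·R0 → [0,-25,-6,18]
  R2 -= 3·R1 → [0,0,-4,1]
  R3 -= 5·R1 → [0,0,4,-2]
  R3 -= -1·R2 → [0,0,0,-1]

L=[[1,0,0,0],[-4,1,0,0],[3,3,1,0],[-2,5,-1,1]] U=[[1,2,2,-3],[0,-5,-2,4],[0,0,-4,1],[0,0,0,-1]]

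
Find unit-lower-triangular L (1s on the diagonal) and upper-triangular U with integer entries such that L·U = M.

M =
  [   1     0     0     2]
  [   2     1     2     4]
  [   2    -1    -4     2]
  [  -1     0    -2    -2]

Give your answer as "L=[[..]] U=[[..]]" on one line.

  row1 -= 2·row0 → [0,1,2,0]
  row2 -= 2·row0 → [0,-1,-4,-2]
  row3 -= -1·row0 → [0,0,-2,0]
  row2 -= -1·row1 → [0,0,-2,-2]
  row3 -= 0·row1 → [0,0,-2,0]
  row3 -= 1·row2 → [0,0,0,2]

L=[[1,0,0,0],[2,1,0,0],[2,-1,1,0],[-1,0,1,1]] U=[[1,0,0,2],[0,1,2,0],[0,0,-2,-2],[0,0,0,2]]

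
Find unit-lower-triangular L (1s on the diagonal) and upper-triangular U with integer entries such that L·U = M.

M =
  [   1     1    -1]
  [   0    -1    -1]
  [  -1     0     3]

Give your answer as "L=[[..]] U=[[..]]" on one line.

  R1 -= 0·R0 → [0,-1,-1]
  R2 -= -1·R0 → [0,1,2]
  R2 -= -1·R1 → [0,0,1]

L=[[1,0,0],[0,1,0],[-1,-1,1]] U=[[1,1,-1],[0,-1,-1],[0,0,1]]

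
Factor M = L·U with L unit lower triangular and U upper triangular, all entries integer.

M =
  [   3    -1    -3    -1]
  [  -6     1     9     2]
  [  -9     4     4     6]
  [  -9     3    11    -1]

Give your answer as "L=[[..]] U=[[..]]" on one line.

L=[[1,0,0,0],[-2,1,0,0],[-3,-1,1,0],[-3,0,-1,1]] U=[[3,-1,-3,-1],[0,-1,3,0],[0,0,-2,3],[0,0,0,-1]]

  row1 -= -2·row0 → [0,-1,3,0]
  row2 -= -3·row0 → [0,1,-5,3]
  row3 -= -3·row0 → [0,0,2,-4]
  row2 -= -1·row1 → [0,0,-2,3]
  row3 -= 0·row1 → [0,0,2,-4]
  row3 -= -1·row2 → [0,0,0,-1]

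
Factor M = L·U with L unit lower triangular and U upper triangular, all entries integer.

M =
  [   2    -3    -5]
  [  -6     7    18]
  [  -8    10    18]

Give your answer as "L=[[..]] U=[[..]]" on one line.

  R1 -= -3·R0 → [0,-2,3]
  R2 -= -4·R0 → [0,-2,-2]
  R2 -= 1·R1 → [0,0,-5]

L=[[1,0,0],[-3,1,0],[-4,1,1]] U=[[2,-3,-5],[0,-2,3],[0,0,-5]]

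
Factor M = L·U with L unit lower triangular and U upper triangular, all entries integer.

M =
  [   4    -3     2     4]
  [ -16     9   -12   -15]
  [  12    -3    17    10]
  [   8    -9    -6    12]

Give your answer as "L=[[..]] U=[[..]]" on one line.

  R1 -= -4·R0 → [0,-3,-4,1]
  R2 -= 3·R0 → [0,6,11,-2]
  R3 -= 2·R0 → [0,-3,-10,4]
  R2 -= -2·R1 → [0,0,3,0]
  R3 -= 1·R1 → [0,0,-6,3]
  R3 -= -2·R2 → [0,0,0,3]

L=[[1,0,0,0],[-4,1,0,0],[3,-2,1,0],[2,1,-2,1]] U=[[4,-3,2,4],[0,-3,-4,1],[0,0,3,0],[0,0,0,3]]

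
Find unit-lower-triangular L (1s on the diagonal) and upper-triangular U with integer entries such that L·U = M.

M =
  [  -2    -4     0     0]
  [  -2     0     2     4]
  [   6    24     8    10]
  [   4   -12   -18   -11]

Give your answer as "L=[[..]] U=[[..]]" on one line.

  r1 -= 1·r0 → [0,4,2,4]
  r2 -= -3·r0 → [0,12,8,10]
  r3 -= -2·r0 → [0,-20,-18,-11]
  r2 -= 3·r1 → [0,0,2,-2]
  r3 -= -5·r1 → [0,0,-8,9]
  r3 -= -4·r2 → [0,0,0,1]

L=[[1,0,0,0],[1,1,0,0],[-3,3,1,0],[-2,-5,-4,1]] U=[[-2,-4,0,0],[0,4,2,4],[0,0,2,-2],[0,0,0,1]]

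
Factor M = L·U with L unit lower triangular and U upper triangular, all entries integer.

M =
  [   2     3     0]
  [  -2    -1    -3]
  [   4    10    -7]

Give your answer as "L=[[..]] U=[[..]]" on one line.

  row1 -= -1·row0 → [0,2,-3]
  row2 -= 2·row0 → [0,4,-7]
  row2 -= 2·row1 → [0,0,-1]

L=[[1,0,0],[-1,1,0],[2,2,1]] U=[[2,3,0],[0,2,-3],[0,0,-1]]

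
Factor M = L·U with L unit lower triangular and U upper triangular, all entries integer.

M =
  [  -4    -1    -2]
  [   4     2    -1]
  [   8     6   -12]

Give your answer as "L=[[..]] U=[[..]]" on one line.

  row1 -= -1·row0 → [0,1,-3]
  row2 -= -2·row0 → [0,4,-16]
  row2 -= 4·row1 → [0,0,-4]

L=[[1,0,0],[-1,1,0],[-2,4,1]] U=[[-4,-1,-2],[0,1,-3],[0,0,-4]]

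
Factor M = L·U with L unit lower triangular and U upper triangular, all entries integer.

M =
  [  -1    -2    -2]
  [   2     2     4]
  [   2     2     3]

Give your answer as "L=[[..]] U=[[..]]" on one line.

  R1 -= -2·R0 → [0,-2,0]
  R2 -= -2·R0 → [0,-2,-1]
  R2 -= 1·R1 → [0,0,-1]

L=[[1,0,0],[-2,1,0],[-2,1,1]] U=[[-1,-2,-2],[0,-2,0],[0,0,-1]]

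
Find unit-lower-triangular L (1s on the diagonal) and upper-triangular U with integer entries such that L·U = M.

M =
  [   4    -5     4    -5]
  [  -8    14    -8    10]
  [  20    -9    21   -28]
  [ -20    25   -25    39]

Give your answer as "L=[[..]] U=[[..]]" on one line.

  R1 -= -2·R0 → [0,4,0,0]
  R2 -= 5·R0 → [0,16,1,-3]
  R3 -= -5·R0 → [0,0,-5,14]
  R2 -= 4·R1 → [0,0,1,-3]
  R3 -= 0·R1 → [0,0,-5,14]
  R3 -= -5·R2 → [0,0,0,-1]

L=[[1,0,0,0],[-2,1,0,0],[5,4,1,0],[-5,0,-5,1]] U=[[4,-5,4,-5],[0,4,0,0],[0,0,1,-3],[0,0,0,-1]]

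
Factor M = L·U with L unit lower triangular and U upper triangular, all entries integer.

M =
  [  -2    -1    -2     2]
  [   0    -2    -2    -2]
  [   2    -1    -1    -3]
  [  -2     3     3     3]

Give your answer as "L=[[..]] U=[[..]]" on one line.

  r1 -= 0·r0 → [0,-2,-2,-2]
  r2 -= -1·r0 → [0,-2,-3,-1]
  r3 -= 1·r0 → [0,4,5,1]
  r2 -= 1·r1 → [0,0,-1,1]
  r3 -= -2·r1 → [0,0,1,-3]
  r3 -= -1·r2 → [0,0,0,-2]

L=[[1,0,0,0],[0,1,0,0],[-1,1,1,0],[1,-2,-1,1]] U=[[-2,-1,-2,2],[0,-2,-2,-2],[0,0,-1,1],[0,0,0,-2]]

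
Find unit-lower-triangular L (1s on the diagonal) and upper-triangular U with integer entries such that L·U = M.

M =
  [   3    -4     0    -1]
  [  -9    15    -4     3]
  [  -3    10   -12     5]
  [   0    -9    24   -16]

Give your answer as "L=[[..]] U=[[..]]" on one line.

  r1 -= -3·r0 → [0,3,-4,0]
  r2 -= -1·r0 → [0,6,-12,4]
  r3 -= 0·r0 → [0,-9,24,-16]
  r2 -= 2·r1 → [0,0,-4,4]
  r3 -= -3·r1 → [0,0,12,-16]
  r3 -= -3·r2 → [0,0,0,-4]

L=[[1,0,0,0],[-3,1,0,0],[-1,2,1,0],[0,-3,-3,1]] U=[[3,-4,0,-1],[0,3,-4,0],[0,0,-4,4],[0,0,0,-4]]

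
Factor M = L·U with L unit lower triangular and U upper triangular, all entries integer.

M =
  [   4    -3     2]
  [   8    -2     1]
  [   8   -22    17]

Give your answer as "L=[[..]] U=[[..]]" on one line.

  R1 -= 2·R0 → [0,4,-3]
  R2 -= 2·R0 → [0,-16,13]
  R2 -= -4·R1 → [0,0,1]

L=[[1,0,0],[2,1,0],[2,-4,1]] U=[[4,-3,2],[0,4,-3],[0,0,1]]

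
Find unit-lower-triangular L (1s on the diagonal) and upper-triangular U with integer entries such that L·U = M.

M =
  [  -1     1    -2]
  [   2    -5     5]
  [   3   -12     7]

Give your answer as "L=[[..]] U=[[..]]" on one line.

L=[[1,0,0],[-2,1,0],[-3,3,1]] U=[[-1,1,-2],[0,-3,1],[0,0,-2]]

  R1 -= -2·R0 → [0,-3,1]
  R2 -= -3·R0 → [0,-9,1]
  R2 -= 3·R1 → [0,0,-2]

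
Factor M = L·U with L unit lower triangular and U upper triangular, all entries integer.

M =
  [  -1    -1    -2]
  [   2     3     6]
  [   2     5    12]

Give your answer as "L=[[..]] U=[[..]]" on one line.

L=[[1,0,0],[-2,1,0],[-2,3,1]] U=[[-1,-1,-2],[0,1,2],[0,0,2]]

  R1 -= -2·R0 → [0,1,2]
  R2 -= -2·R0 → [0,3,8]
  R2 -= 3·R1 → [0,0,2]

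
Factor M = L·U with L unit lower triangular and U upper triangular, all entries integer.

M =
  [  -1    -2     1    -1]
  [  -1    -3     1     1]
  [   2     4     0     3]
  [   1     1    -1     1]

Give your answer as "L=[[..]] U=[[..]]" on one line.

L=[[1,0,0,0],[1,1,0,0],[-2,0,1,0],[-1,1,0,1]] U=[[-1,-2,1,-1],[0,-1,0,2],[0,0,2,1],[0,0,0,-2]]

  R1 -= 1·R0 → [0,-1,0,2]
  R2 -= -2·R0 → [0,0,2,1]
  R3 -= -1·R0 → [0,-1,0,0]
  R2 -= 0·R1 → [0,0,2,1]
  R3 -= 1·R1 → [0,0,0,-2]
  R3 -= 0·R2 → [0,0,0,-2]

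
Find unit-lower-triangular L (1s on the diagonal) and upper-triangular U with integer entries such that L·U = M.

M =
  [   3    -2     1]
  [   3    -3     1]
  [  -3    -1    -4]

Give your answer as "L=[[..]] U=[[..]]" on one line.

L=[[1,0,0],[1,1,0],[-1,3,1]] U=[[3,-2,1],[0,-1,0],[0,0,-3]]

  r1 -= 1·r0 → [0,-1,0]
  r2 -= -1·r0 → [0,-3,-3]
  r2 -= 3·r1 → [0,0,-3]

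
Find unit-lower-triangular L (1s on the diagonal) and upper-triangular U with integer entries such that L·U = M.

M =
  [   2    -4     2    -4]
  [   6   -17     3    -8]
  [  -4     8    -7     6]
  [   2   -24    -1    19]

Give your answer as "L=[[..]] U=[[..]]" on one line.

L=[[1,0,0,0],[3,1,0,0],[-2,0,1,0],[1,4,-3,1]] U=[[2,-4,2,-4],[0,-5,-3,4],[0,0,-3,-2],[0,0,0,1]]

  R1 -= 3·R0 → [0,-5,-3,4]
  R2 -= -2·R0 → [0,0,-3,-2]
  R3 -= 1·R0 → [0,-20,-3,23]
  R2 -= 0·R1 → [0,0,-3,-2]
  R3 -= 4·R1 → [0,0,9,7]
  R3 -= -3·R2 → [0,0,0,1]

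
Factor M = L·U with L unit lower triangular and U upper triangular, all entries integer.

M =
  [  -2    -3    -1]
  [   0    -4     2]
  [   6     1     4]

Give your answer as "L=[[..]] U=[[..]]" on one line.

  R1 -= 0·R0 → [0,-4,2]
  R2 -= -3·R0 → [0,-8,1]
  R2 -= 2·R1 → [0,0,-3]

L=[[1,0,0],[0,1,0],[-3,2,1]] U=[[-2,-3,-1],[0,-4,2],[0,0,-3]]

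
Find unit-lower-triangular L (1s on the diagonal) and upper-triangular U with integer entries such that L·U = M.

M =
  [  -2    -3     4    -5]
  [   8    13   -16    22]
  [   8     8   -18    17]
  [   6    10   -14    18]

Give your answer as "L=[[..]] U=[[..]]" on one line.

L=[[1,0,0,0],[-4,1,0,0],[-4,-4,1,0],[-3,1,1,1]] U=[[-2,-3,4,-5],[0,1,0,2],[0,0,-2,5],[0,0,0,-4]]

  r1 -= -4·r0 → [0,1,0,2]
  r2 -= -4·r0 → [0,-4,-2,-3]
  r3 -= -3·r0 → [0,1,-2,3]
  r2 -= -4·r1 → [0,0,-2,5]
  r3 -= 1·r1 → [0,0,-2,1]
  r3 -= 1·r2 → [0,0,0,-4]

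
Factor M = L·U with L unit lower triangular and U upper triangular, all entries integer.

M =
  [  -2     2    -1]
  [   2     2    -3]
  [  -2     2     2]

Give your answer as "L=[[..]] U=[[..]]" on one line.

L=[[1,0,0],[-1,1,0],[1,0,1]] U=[[-2,2,-1],[0,4,-4],[0,0,3]]

  r1 -= -1·r0 → [0,4,-4]
  r2 -= 1·r0 → [0,0,3]
  r2 -= 0·r1 → [0,0,3]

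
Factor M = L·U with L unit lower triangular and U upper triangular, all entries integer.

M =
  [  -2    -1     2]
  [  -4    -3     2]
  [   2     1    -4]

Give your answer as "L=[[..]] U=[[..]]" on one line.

L=[[1,0,0],[2,1,0],[-1,0,1]] U=[[-2,-1,2],[0,-1,-2],[0,0,-2]]

  R1 -= 2·R0 → [0,-1,-2]
  R2 -= -1·R0 → [0,0,-2]
  R2 -= 0·R1 → [0,0,-2]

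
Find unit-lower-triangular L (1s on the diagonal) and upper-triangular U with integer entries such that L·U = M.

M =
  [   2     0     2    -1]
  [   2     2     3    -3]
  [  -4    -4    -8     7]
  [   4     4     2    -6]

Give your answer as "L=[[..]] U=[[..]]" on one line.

  row1 -= 1·row0 → [0,2,1,-2]
  row2 -= -2·row0 → [0,-4,-4,5]
  row3 -= 2·row0 → [0,4,-2,-4]
  row2 -= -2·row1 → [0,0,-2,1]
  row3 -= 2·row1 → [0,0,-4,0]
  row3 -= 2·row2 → [0,0,0,-2]

L=[[1,0,0,0],[1,1,0,0],[-2,-2,1,0],[2,2,2,1]] U=[[2,0,2,-1],[0,2,1,-2],[0,0,-2,1],[0,0,0,-2]]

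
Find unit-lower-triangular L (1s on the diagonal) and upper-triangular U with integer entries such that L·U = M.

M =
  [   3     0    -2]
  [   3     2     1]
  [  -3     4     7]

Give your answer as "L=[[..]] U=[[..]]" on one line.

  r1 -= 1·r0 → [0,2,3]
  r2 -= -1·r0 → [0,4,5]
  r2 -= 2·r1 → [0,0,-1]

L=[[1,0,0],[1,1,0],[-1,2,1]] U=[[3,0,-2],[0,2,3],[0,0,-1]]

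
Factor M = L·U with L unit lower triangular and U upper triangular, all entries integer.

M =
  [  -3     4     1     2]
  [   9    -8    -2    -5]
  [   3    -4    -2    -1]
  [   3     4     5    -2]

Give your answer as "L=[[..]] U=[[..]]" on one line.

  r1 -= -3·r0 → [0,4,1,1]
  r2 -= -1·r0 → [0,0,-1,1]
  r3 -= -1·r0 → [0,8,6,0]
  r2 -= 0·r1 → [0,0,-1,1]
  r3 -= 2·r1 → [0,0,4,-2]
  r3 -= -4·r2 → [0,0,0,2]

L=[[1,0,0,0],[-3,1,0,0],[-1,0,1,0],[-1,2,-4,1]] U=[[-3,4,1,2],[0,4,1,1],[0,0,-1,1],[0,0,0,2]]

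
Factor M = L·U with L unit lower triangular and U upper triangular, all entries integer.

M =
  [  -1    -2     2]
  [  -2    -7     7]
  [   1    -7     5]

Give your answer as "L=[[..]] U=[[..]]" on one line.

  r1 -= 2·r0 → [0,-3,3]
  r2 -= -1·r0 → [0,-9,7]
  r2 -= 3·r1 → [0,0,-2]

L=[[1,0,0],[2,1,0],[-1,3,1]] U=[[-1,-2,2],[0,-3,3],[0,0,-2]]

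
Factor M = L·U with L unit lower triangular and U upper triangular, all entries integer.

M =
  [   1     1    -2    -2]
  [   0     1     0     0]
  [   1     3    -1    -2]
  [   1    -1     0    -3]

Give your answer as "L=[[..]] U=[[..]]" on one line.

  R1 -= 0·R0 → [0,1,0,0]
  R2 -= 1·R0 → [0,2,1,0]
  R3 -= 1·R0 → [0,-2,2,-1]
  R2 -= 2·R1 → [0,0,1,0]
  R3 -= -2·R1 → [0,0,2,-1]
  R3 -= 2·R2 → [0,0,0,-1]

L=[[1,0,0,0],[0,1,0,0],[1,2,1,0],[1,-2,2,1]] U=[[1,1,-2,-2],[0,1,0,0],[0,0,1,0],[0,0,0,-1]]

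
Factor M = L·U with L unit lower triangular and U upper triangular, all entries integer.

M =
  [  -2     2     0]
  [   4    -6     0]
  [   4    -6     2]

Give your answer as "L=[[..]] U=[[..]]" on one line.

L=[[1,0,0],[-2,1,0],[-2,1,1]] U=[[-2,2,0],[0,-2,0],[0,0,2]]

  R1 -= -2·R0 → [0,-2,0]
  R2 -= -2·R0 → [0,-2,2]
  R2 -= 1·R1 → [0,0,2]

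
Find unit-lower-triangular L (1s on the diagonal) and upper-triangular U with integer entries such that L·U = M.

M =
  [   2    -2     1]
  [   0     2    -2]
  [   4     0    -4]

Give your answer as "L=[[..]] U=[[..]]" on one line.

  r1 -= 0·r0 → [0,2,-2]
  r2 -= 2·r0 → [0,4,-6]
  r2 -= 2·r1 → [0,0,-2]

L=[[1,0,0],[0,1,0],[2,2,1]] U=[[2,-2,1],[0,2,-2],[0,0,-2]]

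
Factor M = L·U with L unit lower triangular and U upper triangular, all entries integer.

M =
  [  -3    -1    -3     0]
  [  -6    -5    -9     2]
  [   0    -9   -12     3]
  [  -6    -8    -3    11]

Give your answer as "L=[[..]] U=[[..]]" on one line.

L=[[1,0,0,0],[2,1,0,0],[0,3,1,0],[2,2,-3,1]] U=[[-3,-1,-3,0],[0,-3,-3,2],[0,0,-3,-3],[0,0,0,-2]]

  R1 -= 2·R0 → [0,-3,-3,2]
  R2 -= 0·R0 → [0,-9,-12,3]
  R3 -= 2·R0 → [0,-6,3,11]
  R2 -= 3·R1 → [0,0,-3,-3]
  R3 -= 2·R1 → [0,0,9,7]
  R3 -= -3·R2 → [0,0,0,-2]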